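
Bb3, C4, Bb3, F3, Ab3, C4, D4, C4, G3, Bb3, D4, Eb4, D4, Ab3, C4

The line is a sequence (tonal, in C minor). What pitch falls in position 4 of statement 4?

Bb3

With 5-note cells, note 4 of each statement runs F3, G3, Ab3.
From Ab3, up a 2nd gives Bb3.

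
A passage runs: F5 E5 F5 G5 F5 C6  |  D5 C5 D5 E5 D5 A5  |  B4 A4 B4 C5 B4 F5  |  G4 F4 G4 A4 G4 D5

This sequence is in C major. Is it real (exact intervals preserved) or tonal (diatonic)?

Every note is diatonic to C major.
Cell 1 has -1 semitones from note 1 to 2, but cell 2 has -2 — the interval quality changes while the contour stays the same, which is the hallmark of a tonal sequence.

tonal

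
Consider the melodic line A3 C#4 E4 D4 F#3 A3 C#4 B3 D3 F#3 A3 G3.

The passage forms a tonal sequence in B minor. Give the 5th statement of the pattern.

The 4-note cells begin on A3, F#3, D3 — each down a 3rd from the last.
Carrying on: B2 → G2.
So cell 5 is G2 B2 D3 C#3.

G2 B2 D3 C#3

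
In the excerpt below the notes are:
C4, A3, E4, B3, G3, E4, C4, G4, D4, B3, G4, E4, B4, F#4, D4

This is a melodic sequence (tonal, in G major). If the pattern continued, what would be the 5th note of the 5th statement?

A4

Grouping in 5s, the 5th note of each cell is G3, B3, D4.
Carrying that up a 3rd forward: F#4 → A4.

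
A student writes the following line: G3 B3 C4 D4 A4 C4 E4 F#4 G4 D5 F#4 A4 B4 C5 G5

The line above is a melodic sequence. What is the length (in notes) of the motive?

5

Try groups of 5 (3 cells in 15 notes):
G3 B3 C4 D4 A4 | C4 E4 F#4 G4 D5 | F#4 A4 B4 C5 G5
Every group is a transposition up a 4th of the one before; no shorter unit works.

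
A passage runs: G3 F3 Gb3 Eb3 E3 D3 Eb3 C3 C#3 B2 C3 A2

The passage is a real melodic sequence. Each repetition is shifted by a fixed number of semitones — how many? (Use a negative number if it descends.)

Taking 4-note groups, the heads are G3, E3, C#3: the pattern moves down a 3rd.
Counting half-steps from G3 to E3: -3.

-3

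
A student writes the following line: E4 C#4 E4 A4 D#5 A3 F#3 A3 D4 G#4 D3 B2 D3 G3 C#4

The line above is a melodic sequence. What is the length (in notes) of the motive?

Try groups of 5 (3 cells in 15 notes):
E4 C#4 E4 A4 D#5 | A3 F#3 A3 D4 G#4 | D3 B2 D3 G3 C#4
Each cell is the previous one down a 5th — so the unit is 5 notes.

5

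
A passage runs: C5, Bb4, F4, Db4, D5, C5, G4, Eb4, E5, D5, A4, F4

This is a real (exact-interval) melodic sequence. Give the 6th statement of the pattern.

A#5 G#5 D#5 B4

The 4-note cells begin on C5, D5, E5 — each up a 2nd from the last.
Carrying on: F#5 → G#5 → A#5.
From A#5 the exact shape gives A#5 G#5 D#5 B4.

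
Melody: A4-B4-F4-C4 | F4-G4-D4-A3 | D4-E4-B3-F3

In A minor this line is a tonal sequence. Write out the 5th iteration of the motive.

The 4-note cells begin on A4, F4, D4 — each down a 3rd from the last.
Continuing the starts: B3 → G3.
Statement 5 starts on G3 and keeps the same diatonic contour: G3 A3 E3 B2.

G3 A3 E3 B2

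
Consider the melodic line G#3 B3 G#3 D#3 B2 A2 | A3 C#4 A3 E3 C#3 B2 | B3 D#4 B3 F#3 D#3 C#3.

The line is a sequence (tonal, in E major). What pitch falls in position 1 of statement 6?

E4

The unit is 6 notes. Position-1 pitches of the 3 shown cells: G#3, A3, B3.
Carrying that up a 2nd forward: C#4 → D#4 → E4.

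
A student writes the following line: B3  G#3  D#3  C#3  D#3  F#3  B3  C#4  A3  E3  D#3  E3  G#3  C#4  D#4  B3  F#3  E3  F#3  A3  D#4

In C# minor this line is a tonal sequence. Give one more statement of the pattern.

E4 C#4 G#3 F#3 G#3 B3 E4

Unit = 7 notes; the statements start on B3, C#4, D#4, moving up a 2nd each time.
Statement 4 starts on E4 and keeps the same diatonic contour: E4 C#4 G#3 F#3 G#3 B3 E4.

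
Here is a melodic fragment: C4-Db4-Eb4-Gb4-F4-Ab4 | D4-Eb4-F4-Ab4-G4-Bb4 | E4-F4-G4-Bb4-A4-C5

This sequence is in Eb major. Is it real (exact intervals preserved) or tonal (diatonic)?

Each cell has the same semitone pattern (1, 2, 3, -1, 3) — intervals are preserved exactly.
And Db4 lies outside Eb major, so the sequence is real rather than tonal.

real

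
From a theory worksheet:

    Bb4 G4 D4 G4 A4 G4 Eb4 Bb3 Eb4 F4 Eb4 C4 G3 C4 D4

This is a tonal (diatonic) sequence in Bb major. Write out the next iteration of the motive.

Taking 5-note groups, the heads are Bb4, G4, Eb4: the pattern moves down a 3rd.
From C4 the diatonic shape gives C4 A3 Eb3 A3 Bb3.

C4 A3 Eb3 A3 Bb3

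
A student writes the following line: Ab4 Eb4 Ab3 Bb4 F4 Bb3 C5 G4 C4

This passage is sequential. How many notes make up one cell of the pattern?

9 notes total. Splitting into 3 groups of 3:
Ab4 Eb4 Ab3 | Bb4 F4 Bb3 | C5 G4 C4
Every group is a transposition up a 2nd of the one before; no shorter unit works.

3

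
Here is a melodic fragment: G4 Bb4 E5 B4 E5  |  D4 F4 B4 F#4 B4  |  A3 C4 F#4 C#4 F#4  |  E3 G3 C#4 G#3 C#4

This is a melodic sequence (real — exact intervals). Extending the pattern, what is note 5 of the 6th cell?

D#3

The unit is 5 notes. Position-5 pitches of the 4 shown cells: E5, B4, F#4, C#4.
Extending down a 4th: G#3 → D#3.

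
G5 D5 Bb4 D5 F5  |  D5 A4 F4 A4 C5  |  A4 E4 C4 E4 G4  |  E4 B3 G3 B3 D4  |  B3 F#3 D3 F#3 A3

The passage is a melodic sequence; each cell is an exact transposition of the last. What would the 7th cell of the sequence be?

Unit = 5 notes; the statements start on G5, D5, A4, E4, B3, moving down a 4th each time.
Carrying on: F#3 → C#3.
So cell 7 is C#3 G#2 E2 G#2 B2.

C#3 G#2 E2 G#2 B2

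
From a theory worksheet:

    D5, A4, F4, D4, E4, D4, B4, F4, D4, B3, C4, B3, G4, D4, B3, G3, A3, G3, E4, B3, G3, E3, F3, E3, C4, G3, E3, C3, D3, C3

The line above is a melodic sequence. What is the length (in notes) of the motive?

There are 30 notes; a 6-note unit gives 5 cells:
D5 A4 F4 D4 E4 D4 | B4 F4 D4 B3 C4 B3 | G4 D4 B3 G3 A3 G3 | E4 B3 G3 E3 F3 E3 | C4 G3 E3 C3 D3 C3
Every group is a transposition down a 3rd of the one before; no shorter unit works.

6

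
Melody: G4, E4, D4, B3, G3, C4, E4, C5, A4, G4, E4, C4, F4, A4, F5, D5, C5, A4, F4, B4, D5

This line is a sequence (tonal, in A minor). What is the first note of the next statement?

B5

The 7-note cells begin on G4, C5, F5 — each up a 4th from the last.
The next head, up a 4th from F5, is B5.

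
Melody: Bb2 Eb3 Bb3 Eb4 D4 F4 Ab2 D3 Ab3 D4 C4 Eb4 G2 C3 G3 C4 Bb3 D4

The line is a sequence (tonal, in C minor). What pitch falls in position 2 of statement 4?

Bb2

With 6-note cells, note 2 of each statement runs Eb3, D3, C3.
One more down a 2nd gives Bb2.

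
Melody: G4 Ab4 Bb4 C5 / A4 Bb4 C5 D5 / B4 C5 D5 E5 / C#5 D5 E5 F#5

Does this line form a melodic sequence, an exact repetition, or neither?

sequence

Each 4-note cell is the previous one transposed up a 2nd.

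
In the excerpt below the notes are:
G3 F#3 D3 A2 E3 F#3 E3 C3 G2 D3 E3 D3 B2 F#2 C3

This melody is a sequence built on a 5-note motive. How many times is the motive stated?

3

15 notes in groups of 5 gives 15/5 = 3 statements.
Starts: G3, F#3, E3 — each down a 2nd.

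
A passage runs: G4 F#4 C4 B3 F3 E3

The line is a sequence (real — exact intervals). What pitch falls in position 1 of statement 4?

Grouping in 2s, the 1st note of each cell is G4, C4, F3.
Each moves down a 5th; the next is Bb2.

Bb2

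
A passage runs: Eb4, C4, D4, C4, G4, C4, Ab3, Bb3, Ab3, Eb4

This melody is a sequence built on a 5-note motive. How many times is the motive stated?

2

10 notes in groups of 5 gives 10/5 = 2 statements.
Starts: Eb4, C4 — each down a 3rd.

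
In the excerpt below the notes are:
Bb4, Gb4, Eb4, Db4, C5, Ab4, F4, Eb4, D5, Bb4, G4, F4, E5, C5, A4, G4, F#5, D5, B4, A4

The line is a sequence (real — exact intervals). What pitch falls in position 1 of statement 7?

With 4-note cells, note 1 of each statement runs Bb4, C5, D5, E5, F#5.
Each moves up a 2nd. Continuing: G#5 → A#5.

A#5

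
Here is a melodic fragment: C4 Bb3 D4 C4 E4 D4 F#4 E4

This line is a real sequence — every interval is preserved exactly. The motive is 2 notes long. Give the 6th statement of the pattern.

Taking 2-note groups, the heads are C4, D4, E4, F#4: the pattern moves up a 2nd.
Extending up a 2nd: G#4 → A#4.
So cell 6 is A#4 G#4.

A#4 G#4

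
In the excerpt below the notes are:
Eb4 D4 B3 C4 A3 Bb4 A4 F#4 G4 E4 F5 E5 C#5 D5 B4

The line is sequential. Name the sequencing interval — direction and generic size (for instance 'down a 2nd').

up a 5th

Taking 5-note groups, the heads are Eb4, Bb4, F5: the pattern moves up a 5th.
From Eb4 to Bb4: up a 5th.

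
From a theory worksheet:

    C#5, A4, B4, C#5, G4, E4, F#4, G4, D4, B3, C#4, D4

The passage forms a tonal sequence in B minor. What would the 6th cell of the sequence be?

B2 G2 A2 B2

Unit = 4 notes; the statements start on C#5, G4, D4, moving down a 4th each time.
Continuing the starts: A3 → E3 → B2.
So cell 6 is B2 G2 A2 B2.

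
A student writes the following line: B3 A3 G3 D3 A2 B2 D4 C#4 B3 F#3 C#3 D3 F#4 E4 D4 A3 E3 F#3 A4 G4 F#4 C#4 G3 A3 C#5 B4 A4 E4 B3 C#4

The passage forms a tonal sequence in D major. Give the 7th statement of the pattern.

G5 F#5 E5 B4 F#4 G4

The 6-note cells begin on B3, D4, F#4, A4, C#5 — each up a 3rd from the last.
Continuing the starts: E5 → G5.
From G5 the diatonic shape gives G5 F#5 E5 B4 F#4 G4.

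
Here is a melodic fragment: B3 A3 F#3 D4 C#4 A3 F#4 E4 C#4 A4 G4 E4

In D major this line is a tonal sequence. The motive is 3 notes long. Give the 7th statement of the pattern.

Taking 3-note groups, the heads are B3, D4, F#4, A4: the pattern moves up a 3rd.
Extending up a 3rd: C#5 → E5 → G5.
Statement 7 starts on G5 and keeps the same diatonic contour: G5 F#5 D5.

G5 F#5 D5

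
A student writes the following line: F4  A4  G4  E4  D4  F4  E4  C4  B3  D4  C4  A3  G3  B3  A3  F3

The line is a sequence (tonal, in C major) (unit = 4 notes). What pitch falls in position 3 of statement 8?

With 4-note cells, note 3 of each statement runs G4, E4, C4, A3.
Each moves down a 3rd. Continuing: F3 → D3 → B2 → G2.

G2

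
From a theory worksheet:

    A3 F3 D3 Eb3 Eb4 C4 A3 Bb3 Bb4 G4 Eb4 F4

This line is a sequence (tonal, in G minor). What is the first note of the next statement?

With a 4-note motive the entries are A3, Eb4, Bb4, each up a 5th from the previous.
The next head, up a 5th from Bb4, is F5.

F5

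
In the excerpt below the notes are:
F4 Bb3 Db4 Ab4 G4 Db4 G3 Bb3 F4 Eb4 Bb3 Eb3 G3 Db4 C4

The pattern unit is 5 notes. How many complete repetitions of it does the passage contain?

3

15 notes in groups of 5 gives 15/5 = 3 statements.
Starts: F4, Db4, Bb3 — each down a 3rd.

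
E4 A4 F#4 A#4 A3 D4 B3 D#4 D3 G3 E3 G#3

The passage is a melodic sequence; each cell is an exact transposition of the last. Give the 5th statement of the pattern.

C2 F2 D2 F#2

Taking 4-note groups, the heads are E4, A3, D3: the pattern moves down a 5th.
Carrying on: G2 → C2.
Statement 5 starts on C2 and keeps the same exact contour: C2 F2 D2 F#2.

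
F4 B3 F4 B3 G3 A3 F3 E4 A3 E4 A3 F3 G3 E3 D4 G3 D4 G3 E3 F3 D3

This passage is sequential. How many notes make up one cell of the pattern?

21 notes total. Splitting into 3 groups of 7:
F4 B3 F4 B3 G3 A3 F3 | E4 A3 E4 A3 F3 G3 E3 | D4 G3 D4 G3 E3 F3 D3
That's a consistent down a 2nd shift per cell, and no other grouping gives one.

7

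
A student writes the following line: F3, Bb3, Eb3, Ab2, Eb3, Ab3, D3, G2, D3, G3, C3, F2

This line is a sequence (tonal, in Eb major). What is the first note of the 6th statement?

Ab2

Taking 4-note groups, the heads are F3, Eb3, D3: the pattern moves down a 2nd.
Extending the heads down a 2nd: C3 → Bb2 → Ab2.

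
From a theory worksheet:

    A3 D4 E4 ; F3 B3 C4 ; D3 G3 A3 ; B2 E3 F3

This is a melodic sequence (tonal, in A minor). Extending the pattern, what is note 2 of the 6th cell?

A2

The unit is 3 notes. Position-2 pitches of the 4 shown cells: D4, B3, G3, E3.
Carrying that down a 3rd forward: C3 → A2.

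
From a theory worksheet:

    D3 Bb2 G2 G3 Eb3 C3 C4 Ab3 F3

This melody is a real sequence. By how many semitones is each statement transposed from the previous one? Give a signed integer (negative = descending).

With a 3-note motive the entries are D3, G3, C4, each up a 4th from the previous.
Counting half-steps from D3 to G3: 5.

5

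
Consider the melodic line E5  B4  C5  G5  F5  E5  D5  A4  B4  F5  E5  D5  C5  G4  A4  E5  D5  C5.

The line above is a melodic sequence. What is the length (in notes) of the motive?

6

There are 18 notes; a 6-note unit gives 3 cells:
E5 B4 C5 G5 F5 E5 | D5 A4 B4 F5 E5 D5 | C5 G4 A4 E5 D5 C5
Each cell is the previous one down a 2nd — so the unit is 6 notes.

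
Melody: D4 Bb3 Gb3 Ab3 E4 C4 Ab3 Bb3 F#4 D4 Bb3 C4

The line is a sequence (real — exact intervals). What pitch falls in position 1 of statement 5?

Grouping in 4s, the 1st note of each cell is D4, E4, F#4.
Extending up a 2nd: G#4 → A#4.

A#4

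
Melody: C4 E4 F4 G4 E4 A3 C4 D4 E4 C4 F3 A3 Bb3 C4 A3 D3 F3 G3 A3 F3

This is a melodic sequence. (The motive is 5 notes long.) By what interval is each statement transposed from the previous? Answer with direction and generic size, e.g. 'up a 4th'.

down a 3rd

Unit = 5 notes; the statements start on C4, A3, F3, D3, moving down a 3rd each time.
From C4 to A3: down a 3rd.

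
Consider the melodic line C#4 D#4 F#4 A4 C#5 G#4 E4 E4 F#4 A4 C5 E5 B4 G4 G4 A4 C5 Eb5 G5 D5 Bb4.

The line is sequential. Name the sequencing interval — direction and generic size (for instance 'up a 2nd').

Unit = 7 notes; the statements start on C#4, E4, G4, moving up a 3rd each time.
From C#4 to E4: up a 3rd.

up a 3rd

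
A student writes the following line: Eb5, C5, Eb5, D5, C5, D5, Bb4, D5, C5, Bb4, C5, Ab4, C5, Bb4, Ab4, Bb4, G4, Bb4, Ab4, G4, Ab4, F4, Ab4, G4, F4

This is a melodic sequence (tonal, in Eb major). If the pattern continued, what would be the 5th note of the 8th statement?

C4

Grouping in 5s, the 5th note of each cell is C5, Bb4, Ab4, G4, F4.
Extending down a 2nd: Eb4 → D4 → C4.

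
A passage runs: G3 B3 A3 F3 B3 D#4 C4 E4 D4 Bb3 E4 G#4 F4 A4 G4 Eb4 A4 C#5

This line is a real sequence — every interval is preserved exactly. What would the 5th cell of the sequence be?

Eb5 G5 F5 Db5 G5 B5

Unit = 6 notes; the statements start on G3, C4, F4, moving up a 4th each time.
Continuing the starts: Bb4 → Eb5.
From Eb5 the exact shape gives Eb5 G5 F5 Db5 G5 B5.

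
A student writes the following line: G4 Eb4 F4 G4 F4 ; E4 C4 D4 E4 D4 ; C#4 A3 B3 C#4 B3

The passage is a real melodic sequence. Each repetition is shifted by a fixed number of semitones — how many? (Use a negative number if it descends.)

The 5-note cells begin on G4, E4, C#4 — each down a 3rd from the last.
G4 to E4 spans -3 semitones.

-3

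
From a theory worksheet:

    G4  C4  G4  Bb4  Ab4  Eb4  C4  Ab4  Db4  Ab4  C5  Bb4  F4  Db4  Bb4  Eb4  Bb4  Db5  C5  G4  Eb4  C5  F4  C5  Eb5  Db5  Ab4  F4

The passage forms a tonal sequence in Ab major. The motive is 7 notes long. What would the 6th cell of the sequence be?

Eb5 Ab4 Eb5 G5 F5 C5 Ab4

Unit = 7 notes; the statements start on G4, Ab4, Bb4, C5, moving up a 2nd each time.
Continuing the starts: Db5 → Eb5.
From Eb5 the diatonic shape gives Eb5 Ab4 Eb5 G5 F5 C5 Ab4.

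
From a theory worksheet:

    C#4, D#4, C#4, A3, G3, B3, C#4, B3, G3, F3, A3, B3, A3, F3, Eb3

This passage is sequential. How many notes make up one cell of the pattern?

5

15 notes total. Splitting into 3 groups of 5:
C#4 D#4 C#4 A3 G3 | B3 C#4 B3 G3 F3 | A3 B3 A3 F3 Eb3
Every group is a transposition down a 2nd of the one before; no shorter unit works.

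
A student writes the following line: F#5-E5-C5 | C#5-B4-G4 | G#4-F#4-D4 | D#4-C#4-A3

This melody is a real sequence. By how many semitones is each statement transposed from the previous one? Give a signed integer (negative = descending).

-5

The 3-note cells begin on F#5, C#5, G#4, D#4 — each down a 4th from the last.
F#5→C#5 is 73 − 78 = -5 semitones.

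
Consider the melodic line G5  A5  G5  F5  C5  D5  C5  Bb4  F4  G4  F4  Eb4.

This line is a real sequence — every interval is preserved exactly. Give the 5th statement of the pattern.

Unit = 4 notes; the statements start on G5, C5, F4, moving down a 5th each time.
Extending down a 5th: Bb3 → Eb3.
So cell 5 is Eb3 F3 Eb3 Db3.

Eb3 F3 Eb3 Db3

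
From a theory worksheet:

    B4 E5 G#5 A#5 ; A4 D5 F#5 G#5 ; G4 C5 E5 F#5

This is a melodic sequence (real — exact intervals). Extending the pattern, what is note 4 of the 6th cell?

C5

The unit is 4 notes. Position-4 pitches of the 3 shown cells: A#5, G#5, F#5.
Carrying that down a 2nd forward: E5 → D5 → C5.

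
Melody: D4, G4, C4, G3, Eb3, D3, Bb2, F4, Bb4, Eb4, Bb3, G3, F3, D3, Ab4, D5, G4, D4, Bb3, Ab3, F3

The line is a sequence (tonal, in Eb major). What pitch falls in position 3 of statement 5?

D5

Grouping in 7s, the 3rd note of each cell is C4, Eb4, G4.
Each moves up a 3rd. Continuing: Bb4 → D5.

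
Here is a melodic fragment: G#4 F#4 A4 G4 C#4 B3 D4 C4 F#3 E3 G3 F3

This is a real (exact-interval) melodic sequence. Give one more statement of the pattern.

The 4-note cells begin on G#4, C#4, F#3 — each down a 5th from the last.
So cell 4 is B2 A2 C3 Bb2.

B2 A2 C3 Bb2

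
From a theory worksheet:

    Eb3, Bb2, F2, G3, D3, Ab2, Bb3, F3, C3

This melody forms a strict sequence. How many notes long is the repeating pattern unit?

3

9 notes total. Splitting into 3 groups of 3:
Eb3 Bb2 F2 | G3 D3 Ab2 | Bb3 F3 C3
Each cell is the previous one up a 3rd — so the unit is 3 notes.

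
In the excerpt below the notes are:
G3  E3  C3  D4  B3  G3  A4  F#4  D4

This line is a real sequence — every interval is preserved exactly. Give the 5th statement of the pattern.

Unit = 3 notes; the statements start on G3, D4, A4, moving up a 5th each time.
Continuing the starts: E5 → B5.
From B5 the exact shape gives B5 G#5 E5.

B5 G#5 E5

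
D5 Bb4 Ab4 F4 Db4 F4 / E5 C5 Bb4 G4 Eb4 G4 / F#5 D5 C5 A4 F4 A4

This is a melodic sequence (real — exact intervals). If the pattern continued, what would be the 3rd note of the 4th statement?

Grouping in 6s, the 3rd note of each cell is Ab4, Bb4, C5.
From C5, up a 2nd gives D5.

D5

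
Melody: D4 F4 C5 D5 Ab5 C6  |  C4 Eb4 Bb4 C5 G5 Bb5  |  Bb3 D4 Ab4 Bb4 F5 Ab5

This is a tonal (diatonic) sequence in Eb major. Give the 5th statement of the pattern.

Taking 6-note groups, the heads are D4, C4, Bb3: the pattern moves down a 2nd.
Continuing the starts: Ab3 → G3.
From G3 the diatonic shape gives G3 Bb3 F4 G4 D5 F5.

G3 Bb3 F4 G4 D5 F5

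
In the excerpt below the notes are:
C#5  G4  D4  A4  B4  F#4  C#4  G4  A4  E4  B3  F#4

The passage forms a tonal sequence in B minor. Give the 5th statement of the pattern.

The 4-note cells begin on C#5, B4, A4 — each down a 2nd from the last.
Continuing the starts: G4 → F#4.
From F#4 the diatonic shape gives F#4 C#4 G3 D4.

F#4 C#4 G3 D4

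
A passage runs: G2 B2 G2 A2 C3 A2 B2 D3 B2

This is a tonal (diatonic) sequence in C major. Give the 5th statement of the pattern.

D3 F3 D3

The 3-note cells begin on G2, A2, B2 — each up a 2nd from the last.
Carrying on: C3 → D3.
So cell 5 is D3 F3 D3.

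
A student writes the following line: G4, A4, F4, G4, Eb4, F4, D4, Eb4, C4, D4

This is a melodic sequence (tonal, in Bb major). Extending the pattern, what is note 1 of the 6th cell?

Bb3

The unit is 2 notes. Position-1 pitches of the 5 shown cells: G4, F4, Eb4, D4, C4.
Each moves down a 2nd; the next is Bb3.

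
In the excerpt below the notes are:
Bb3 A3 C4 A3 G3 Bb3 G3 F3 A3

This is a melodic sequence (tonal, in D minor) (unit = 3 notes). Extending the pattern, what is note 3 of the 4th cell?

G3

Grouping in 3s, the 3rd note of each cell is C4, Bb3, A3.
From A3, down a 2nd gives G3.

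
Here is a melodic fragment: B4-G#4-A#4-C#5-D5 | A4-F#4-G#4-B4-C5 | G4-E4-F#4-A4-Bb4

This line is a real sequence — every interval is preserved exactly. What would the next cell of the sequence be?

F4 D4 E4 G4 Ab4

Taking 5-note groups, the heads are B4, A4, G4: the pattern moves down a 2nd.
So cell 4 is F4 D4 E4 G4 Ab4.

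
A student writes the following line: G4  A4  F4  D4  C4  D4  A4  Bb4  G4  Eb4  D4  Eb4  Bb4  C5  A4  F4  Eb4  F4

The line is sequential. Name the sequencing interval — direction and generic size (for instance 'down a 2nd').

up a 2nd

Taking 6-note groups, the heads are G4, A4, Bb4: the pattern moves up a 2nd.
G4 to A4 is up a 2nd.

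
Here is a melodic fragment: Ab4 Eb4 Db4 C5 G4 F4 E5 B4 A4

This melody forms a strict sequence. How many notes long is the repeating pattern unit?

3

9 notes total. Splitting into 3 groups of 3:
Ab4 Eb4 Db4 | C5 G4 F4 | E5 B4 A4
Each cell is the previous one up a 3rd — so the unit is 3 notes.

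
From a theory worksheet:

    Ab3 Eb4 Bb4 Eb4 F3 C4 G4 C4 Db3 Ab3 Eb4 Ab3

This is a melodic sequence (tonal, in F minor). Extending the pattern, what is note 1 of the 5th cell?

With 4-note cells, note 1 of each statement runs Ab3, F3, Db3.
Each moves down a 3rd. Continuing: Bb2 → G2.

G2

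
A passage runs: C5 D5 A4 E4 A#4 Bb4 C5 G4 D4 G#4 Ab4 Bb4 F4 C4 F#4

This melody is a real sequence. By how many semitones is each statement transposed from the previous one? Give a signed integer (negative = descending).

-2

The 5-note cells begin on C5, Bb4, Ab4 — each down a 2nd from the last.
Counting half-steps from C5 to Bb4: -2.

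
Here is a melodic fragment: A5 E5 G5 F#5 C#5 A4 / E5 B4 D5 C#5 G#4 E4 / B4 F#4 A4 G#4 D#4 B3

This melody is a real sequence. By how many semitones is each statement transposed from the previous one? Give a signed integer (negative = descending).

-5

With a 6-note motive the entries are A5, E5, B4, each down a 4th from the previous.
Counting half-steps from A5 to E5: -5.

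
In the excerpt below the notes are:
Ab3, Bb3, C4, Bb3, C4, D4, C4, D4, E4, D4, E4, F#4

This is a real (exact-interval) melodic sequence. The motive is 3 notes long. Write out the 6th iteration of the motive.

F#4 G#4 A#4

The 3-note cells begin on Ab3, Bb3, C4, D4 — each up a 2nd from the last.
Carrying on: E4 → F#4.
So cell 6 is F#4 G#4 A#4.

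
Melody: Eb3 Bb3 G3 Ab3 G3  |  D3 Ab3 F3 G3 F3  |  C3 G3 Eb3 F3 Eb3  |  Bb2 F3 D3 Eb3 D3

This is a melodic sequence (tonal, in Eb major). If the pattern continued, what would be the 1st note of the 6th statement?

G2

With 5-note cells, note 1 of each statement runs Eb3, D3, C3, Bb2.
Extending down a 2nd: Ab2 → G2.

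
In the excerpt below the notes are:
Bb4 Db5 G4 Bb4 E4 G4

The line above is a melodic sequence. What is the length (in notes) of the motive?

6 notes total. Splitting into 3 groups of 2:
Bb4 Db5 | G4 Bb4 | E4 G4
Each cell is the previous one down a 3rd — so the unit is 2 notes.

2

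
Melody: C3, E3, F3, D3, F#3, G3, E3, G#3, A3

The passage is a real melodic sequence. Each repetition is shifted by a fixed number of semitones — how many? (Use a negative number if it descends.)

2

The 3-note cells begin on C3, D3, E3 — each up a 2nd from the last.
C3→D3 is 50 − 48 = 2 semitones.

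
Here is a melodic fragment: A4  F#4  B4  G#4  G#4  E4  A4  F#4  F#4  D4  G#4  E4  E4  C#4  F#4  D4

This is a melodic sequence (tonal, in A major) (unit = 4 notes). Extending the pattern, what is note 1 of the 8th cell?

The unit is 4 notes. Position-1 pitches of the 4 shown cells: A4, G#4, F#4, E4.
Extending down a 2nd: D4 → C#4 → B3 → A3.

A3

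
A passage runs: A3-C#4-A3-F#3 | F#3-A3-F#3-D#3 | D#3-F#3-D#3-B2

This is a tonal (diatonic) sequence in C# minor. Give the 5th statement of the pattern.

G#2 B2 G#2 E2

With a 4-note motive the entries are A3, F#3, D#3, each down a 3rd from the previous.
Carrying on: B2 → G#2.
So cell 5 is G#2 B2 G#2 E2.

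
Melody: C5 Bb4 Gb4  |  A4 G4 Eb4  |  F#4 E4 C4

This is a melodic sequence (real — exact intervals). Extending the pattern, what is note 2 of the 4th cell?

With 3-note cells, note 2 of each statement runs Bb4, G4, E4.
From E4, down a 3rd gives C#4.

C#4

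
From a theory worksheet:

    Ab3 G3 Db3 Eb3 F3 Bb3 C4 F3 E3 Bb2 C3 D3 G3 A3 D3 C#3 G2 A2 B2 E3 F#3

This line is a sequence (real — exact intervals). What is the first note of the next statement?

B2

Taking 7-note groups, the heads are Ab3, F3, D3: the pattern moves down a 3rd.
One more step down a 3rd gives B2.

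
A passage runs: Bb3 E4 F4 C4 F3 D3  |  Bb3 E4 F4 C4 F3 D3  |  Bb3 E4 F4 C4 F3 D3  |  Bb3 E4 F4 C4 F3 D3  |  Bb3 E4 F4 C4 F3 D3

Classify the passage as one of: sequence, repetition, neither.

repetition

Each 6-note cell is identical (Bb3 E4 F4 C4 F3 D3), restated at the same pitch.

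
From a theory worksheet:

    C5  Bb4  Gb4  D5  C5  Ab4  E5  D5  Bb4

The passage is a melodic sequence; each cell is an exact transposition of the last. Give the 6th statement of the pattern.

A#5 G#5 E5

Unit = 3 notes; the statements start on C5, D5, E5, moving up a 2nd each time.
Extending up a 2nd: F#5 → G#5 → A#5.
From A#5 the exact shape gives A#5 G#5 E5.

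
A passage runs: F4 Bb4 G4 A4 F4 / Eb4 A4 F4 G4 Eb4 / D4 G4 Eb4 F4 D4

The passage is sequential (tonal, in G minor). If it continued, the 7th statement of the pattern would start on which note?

Unit = 5 notes; the statements start on F4, Eb4, D4, moving down a 2nd each time.
Continuing: C4 → Bb3 → A3 → G3. Statement 7 starts on G3.

G3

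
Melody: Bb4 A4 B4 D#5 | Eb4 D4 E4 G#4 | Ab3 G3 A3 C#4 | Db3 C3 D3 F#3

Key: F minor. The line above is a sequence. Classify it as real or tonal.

Each cell has the same semitone pattern (-1, 2, 4) — intervals are preserved exactly.
And A4 lies outside F minor, so the sequence is real rather than tonal.

real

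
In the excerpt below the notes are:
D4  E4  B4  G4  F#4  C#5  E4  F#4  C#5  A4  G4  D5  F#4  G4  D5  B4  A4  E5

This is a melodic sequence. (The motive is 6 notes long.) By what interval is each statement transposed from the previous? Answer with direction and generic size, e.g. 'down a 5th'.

up a 2nd

The 6-note cells begin on D4, E4, F#4 — each up a 2nd from the last.
D4 to E4 is up a 2nd.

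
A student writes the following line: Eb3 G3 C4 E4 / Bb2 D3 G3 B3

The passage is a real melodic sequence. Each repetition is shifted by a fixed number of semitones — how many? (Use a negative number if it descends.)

Unit = 4 notes; the statements start on Eb3, Bb2, moving down a 4th each time.
Eb3→Bb2 is 46 − 51 = -5 semitones.

-5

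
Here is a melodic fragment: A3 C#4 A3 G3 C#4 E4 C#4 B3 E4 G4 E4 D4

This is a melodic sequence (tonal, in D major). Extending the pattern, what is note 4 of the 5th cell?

A4

With 4-note cells, note 4 of each statement runs G3, B3, D4.
Each moves up a 3rd. Continuing: F#4 → A4.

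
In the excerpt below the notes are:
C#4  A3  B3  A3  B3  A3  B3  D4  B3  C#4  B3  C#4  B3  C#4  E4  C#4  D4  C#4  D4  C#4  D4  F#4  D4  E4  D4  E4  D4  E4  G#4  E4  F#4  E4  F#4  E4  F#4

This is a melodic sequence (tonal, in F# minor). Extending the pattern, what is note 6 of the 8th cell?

With 7-note cells, note 6 of each statement runs A3, B3, C#4, D4, E4.
Each moves up a 2nd. Continuing: F#4 → G#4 → A4.

A4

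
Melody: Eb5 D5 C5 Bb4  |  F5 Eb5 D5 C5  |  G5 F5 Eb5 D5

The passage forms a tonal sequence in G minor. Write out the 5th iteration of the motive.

Bb5 A5 G5 F5

With a 4-note motive the entries are Eb5, F5, G5, each up a 2nd from the previous.
Extending up a 2nd: A5 → Bb5.
From Bb5 the diatonic shape gives Bb5 A5 G5 F5.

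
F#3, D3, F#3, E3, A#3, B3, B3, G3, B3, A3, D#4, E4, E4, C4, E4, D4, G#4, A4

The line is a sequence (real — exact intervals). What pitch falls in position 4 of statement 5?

Grouping in 6s, the 4th note of each cell is E3, A3, D4.
Extending up a 4th: G4 → C5.

C5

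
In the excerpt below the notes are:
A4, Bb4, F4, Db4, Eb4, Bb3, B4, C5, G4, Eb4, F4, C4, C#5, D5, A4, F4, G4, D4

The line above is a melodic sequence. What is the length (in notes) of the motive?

6

There are 18 notes; a 6-note unit gives 3 cells:
A4 Bb4 F4 Db4 Eb4 Bb3 | B4 C5 G4 Eb4 F4 C4 | C#5 D5 A4 F4 G4 D4
Each cell is the previous one up a 2nd — so the unit is 6 notes.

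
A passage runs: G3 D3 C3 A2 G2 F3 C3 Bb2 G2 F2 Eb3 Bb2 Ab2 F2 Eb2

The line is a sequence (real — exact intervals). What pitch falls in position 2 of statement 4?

Ab2

Grouping in 5s, the 2nd note of each cell is D3, C3, Bb2.
From Bb2, down a 2nd gives Ab2.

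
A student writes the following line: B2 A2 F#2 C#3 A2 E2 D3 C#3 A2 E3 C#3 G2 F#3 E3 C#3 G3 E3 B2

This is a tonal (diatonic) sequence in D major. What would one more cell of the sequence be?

A3 G3 E3 B3 G3 D3

Taking 6-note groups, the heads are B2, D3, F#3: the pattern moves up a 3rd.
So cell 4 is A3 G3 E3 B3 G3 D3.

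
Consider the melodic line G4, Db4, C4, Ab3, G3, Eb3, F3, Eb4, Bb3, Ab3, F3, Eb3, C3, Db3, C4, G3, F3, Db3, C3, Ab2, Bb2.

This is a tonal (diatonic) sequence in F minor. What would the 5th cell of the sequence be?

F3 C3 Bb2 G2 F2 Db2 Eb2

Taking 7-note groups, the heads are G4, Eb4, C4: the pattern moves down a 3rd.
Carrying on: Ab3 → F3.
So cell 5 is F3 C3 Bb2 G2 F2 Db2 Eb2.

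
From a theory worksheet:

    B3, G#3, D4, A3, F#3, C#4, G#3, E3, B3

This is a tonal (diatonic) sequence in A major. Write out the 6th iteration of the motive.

D3 B2 F#3

Unit = 3 notes; the statements start on B3, A3, G#3, moving down a 2nd each time.
Continuing the starts: F#3 → E3 → D3.
From D3 the diatonic shape gives D3 B2 F#3.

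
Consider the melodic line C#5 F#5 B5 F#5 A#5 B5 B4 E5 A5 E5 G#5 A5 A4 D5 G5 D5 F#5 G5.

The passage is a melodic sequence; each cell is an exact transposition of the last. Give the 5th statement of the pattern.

F4 Bb4 Eb5 Bb4 D5 Eb5

The 6-note cells begin on C#5, B4, A4 — each down a 2nd from the last.
Extending down a 2nd: G4 → F4.
From F4 the exact shape gives F4 Bb4 Eb5 Bb4 D5 Eb5.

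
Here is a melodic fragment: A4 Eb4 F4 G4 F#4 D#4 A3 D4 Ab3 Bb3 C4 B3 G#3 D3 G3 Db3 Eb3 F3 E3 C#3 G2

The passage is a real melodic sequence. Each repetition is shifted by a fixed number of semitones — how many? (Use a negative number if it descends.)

With a 7-note motive the entries are A4, D4, G3, each down a 5th from the previous.
A4→D4 is 62 − 69 = -7 semitones.

-7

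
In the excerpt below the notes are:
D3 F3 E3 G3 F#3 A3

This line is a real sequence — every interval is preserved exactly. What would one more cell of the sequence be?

With a 2-note motive the entries are D3, E3, F#3, each up a 2nd from the previous.
From G#3 the exact shape gives G#3 B3.

G#3 B3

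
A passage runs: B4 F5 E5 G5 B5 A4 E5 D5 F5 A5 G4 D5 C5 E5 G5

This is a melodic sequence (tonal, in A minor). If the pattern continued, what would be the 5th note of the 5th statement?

E5

The unit is 5 notes. Position-5 pitches of the 3 shown cells: B5, A5, G5.
Extending down a 2nd: F5 → E5.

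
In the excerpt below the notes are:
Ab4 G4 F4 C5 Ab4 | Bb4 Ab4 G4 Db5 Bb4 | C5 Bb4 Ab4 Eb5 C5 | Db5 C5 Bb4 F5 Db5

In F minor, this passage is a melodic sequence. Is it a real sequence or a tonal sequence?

Every note is diatonic to F minor.
Cell 1 has -1 semitones from note 1 to 2, but cell 2 has -2 — the interval quality changes while the contour stays the same, which is the hallmark of a tonal sequence.

tonal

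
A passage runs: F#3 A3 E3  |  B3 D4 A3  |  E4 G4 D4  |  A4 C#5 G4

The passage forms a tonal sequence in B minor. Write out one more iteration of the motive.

Taking 3-note groups, the heads are F#3, B3, E4, A4: the pattern moves up a 4th.
So cell 5 is D5 F#5 C#5.

D5 F#5 C#5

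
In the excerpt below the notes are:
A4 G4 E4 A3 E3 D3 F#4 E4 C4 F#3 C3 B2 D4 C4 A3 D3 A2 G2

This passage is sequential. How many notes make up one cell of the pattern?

6

18 notes total. Splitting into 3 groups of 6:
A4 G4 E4 A3 E3 D3 | F#4 E4 C4 F#3 C3 B2 | D4 C4 A3 D3 A2 G2
Each cell is the previous one down a 3rd — so the unit is 6 notes.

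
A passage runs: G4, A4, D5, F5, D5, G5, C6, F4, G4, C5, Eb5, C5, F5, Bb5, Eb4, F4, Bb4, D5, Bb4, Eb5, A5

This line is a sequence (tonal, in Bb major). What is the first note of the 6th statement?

Unit = 7 notes; the statements start on G4, F4, Eb4, moving down a 2nd each time.
Extending the heads down a 2nd: D4 → C4 → Bb3.

Bb3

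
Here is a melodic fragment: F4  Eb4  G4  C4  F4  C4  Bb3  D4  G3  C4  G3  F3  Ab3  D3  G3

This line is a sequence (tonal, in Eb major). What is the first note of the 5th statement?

Unit = 5 notes; the statements start on F4, C4, G3, moving down a 4th each time.
Extending the heads down a 4th: D3 → Ab2.

Ab2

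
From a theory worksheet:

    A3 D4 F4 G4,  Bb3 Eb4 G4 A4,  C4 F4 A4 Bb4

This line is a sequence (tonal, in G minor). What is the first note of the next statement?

Unit = 4 notes; the statements start on A3, Bb3, C4, moving up a 2nd each time.
One more step up a 2nd gives D4.

D4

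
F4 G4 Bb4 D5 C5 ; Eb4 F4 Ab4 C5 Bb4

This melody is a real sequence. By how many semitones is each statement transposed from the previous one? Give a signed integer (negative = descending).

-2

Unit = 5 notes; the statements start on F4, Eb4, moving down a 2nd each time.
F4 to Eb4 spans -2 semitones.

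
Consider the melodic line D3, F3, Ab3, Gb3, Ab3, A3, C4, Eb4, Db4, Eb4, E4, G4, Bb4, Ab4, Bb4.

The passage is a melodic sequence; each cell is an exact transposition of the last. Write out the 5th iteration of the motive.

F#5 A5 C6 Bb5 C6

Taking 5-note groups, the heads are D3, A3, E4: the pattern moves up a 5th.
Continuing the starts: B4 → F#5.
So cell 5 is F#5 A5 C6 Bb5 C6.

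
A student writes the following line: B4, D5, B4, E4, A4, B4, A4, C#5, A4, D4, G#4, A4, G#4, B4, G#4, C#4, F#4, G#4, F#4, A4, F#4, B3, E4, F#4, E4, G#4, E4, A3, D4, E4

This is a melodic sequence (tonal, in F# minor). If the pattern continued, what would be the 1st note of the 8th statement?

The unit is 6 notes. Position-1 pitches of the 5 shown cells: B4, A4, G#4, F#4, E4.
Each moves down a 2nd. Continuing: D4 → C#4 → B3.

B3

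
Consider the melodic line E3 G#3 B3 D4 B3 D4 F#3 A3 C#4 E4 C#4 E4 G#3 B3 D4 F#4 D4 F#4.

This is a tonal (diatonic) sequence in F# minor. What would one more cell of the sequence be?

With a 6-note motive the entries are E3, F#3, G#3, each up a 2nd from the previous.
From A3 the diatonic shape gives A3 C#4 E4 G#4 E4 G#4.

A3 C#4 E4 G#4 E4 G#4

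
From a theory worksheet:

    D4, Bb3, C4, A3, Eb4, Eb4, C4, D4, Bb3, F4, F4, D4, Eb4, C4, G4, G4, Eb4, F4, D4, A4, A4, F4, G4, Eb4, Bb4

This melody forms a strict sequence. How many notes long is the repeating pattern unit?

Try groups of 5 (5 cells in 25 notes):
D4 Bb3 C4 A3 Eb4 | Eb4 C4 D4 Bb3 F4 | F4 D4 Eb4 C4 G4 | G4 Eb4 F4 D4 A4 | A4 F4 G4 Eb4 Bb4
Every group is a transposition up a 2nd of the one before; no shorter unit works.

5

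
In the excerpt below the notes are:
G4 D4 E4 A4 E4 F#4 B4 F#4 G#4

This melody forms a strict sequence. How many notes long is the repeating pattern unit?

3

Try groups of 3 (3 cells in 9 notes):
G4 D4 E4 | A4 E4 F#4 | B4 F#4 G#4
That's a consistent up a 2nd shift per cell, and no other grouping gives one.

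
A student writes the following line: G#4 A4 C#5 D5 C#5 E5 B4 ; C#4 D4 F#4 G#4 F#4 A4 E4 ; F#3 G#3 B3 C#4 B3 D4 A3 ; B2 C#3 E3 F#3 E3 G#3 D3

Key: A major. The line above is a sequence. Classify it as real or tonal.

tonal

Every note is diatonic to A major.
Cell 1 has +1 semitones from note 3 to 4, but cell 2 has +2 — the interval quality changes while the contour stays the same, which is the hallmark of a tonal sequence.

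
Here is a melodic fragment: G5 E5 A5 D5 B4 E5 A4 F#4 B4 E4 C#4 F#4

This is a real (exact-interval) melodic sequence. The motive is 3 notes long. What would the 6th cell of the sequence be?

Unit = 3 notes; the statements start on G5, D5, A4, E4, moving down a 4th each time.
Carrying on: B3 → F#3.
Statement 6 starts on F#3 and keeps the same exact contour: F#3 D#3 G#3.

F#3 D#3 G#3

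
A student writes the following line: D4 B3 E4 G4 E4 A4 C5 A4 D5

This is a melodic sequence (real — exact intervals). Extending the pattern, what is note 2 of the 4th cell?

D5

With 3-note cells, note 2 of each statement runs B3, E4, A4.
One more up a 4th gives D5.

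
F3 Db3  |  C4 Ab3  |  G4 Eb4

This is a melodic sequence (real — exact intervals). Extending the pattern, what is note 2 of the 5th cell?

F5

With 2-note cells, note 2 of each statement runs Db3, Ab3, Eb4.
Carrying that up a 5th forward: Bb4 → F5.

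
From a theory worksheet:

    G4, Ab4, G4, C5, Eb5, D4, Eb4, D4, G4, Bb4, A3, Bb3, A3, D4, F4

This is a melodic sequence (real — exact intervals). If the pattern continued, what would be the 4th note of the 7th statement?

The unit is 5 notes. Position-4 pitches of the 3 shown cells: C5, G4, D4.
Extending down a 4th: A3 → E3 → B2 → F#2.

F#2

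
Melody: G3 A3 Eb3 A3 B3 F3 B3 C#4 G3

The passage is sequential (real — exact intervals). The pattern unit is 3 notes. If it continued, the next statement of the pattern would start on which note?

Unit = 3 notes; the statements start on G3, A3, B3, moving up a 2nd each time.
The next head, up a 2nd from B3, is C#4.

C#4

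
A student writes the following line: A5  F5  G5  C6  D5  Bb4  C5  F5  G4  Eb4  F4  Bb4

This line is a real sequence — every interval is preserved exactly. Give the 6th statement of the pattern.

Bb2 Gb2 Ab2 Db3

Unit = 4 notes; the statements start on A5, D5, G4, moving down a 5th each time.
Carrying on: C4 → F3 → Bb2.
Statement 6 starts on Bb2 and keeps the same exact contour: Bb2 Gb2 Ab2 Db3.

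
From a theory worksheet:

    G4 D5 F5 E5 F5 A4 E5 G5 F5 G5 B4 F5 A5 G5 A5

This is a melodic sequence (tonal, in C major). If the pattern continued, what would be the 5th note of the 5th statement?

The unit is 5 notes. Position-5 pitches of the 3 shown cells: F5, G5, A5.
Extending up a 2nd: B5 → C6.

C6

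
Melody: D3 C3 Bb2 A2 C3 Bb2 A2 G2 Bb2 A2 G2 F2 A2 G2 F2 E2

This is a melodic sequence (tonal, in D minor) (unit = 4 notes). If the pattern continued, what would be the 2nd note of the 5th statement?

F2

Grouping in 4s, the 2nd note of each cell is C3, Bb2, A2, G2.
One more down a 2nd gives F2.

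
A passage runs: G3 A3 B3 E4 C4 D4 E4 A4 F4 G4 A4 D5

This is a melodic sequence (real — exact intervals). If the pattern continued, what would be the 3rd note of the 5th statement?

The unit is 4 notes. Position-3 pitches of the 3 shown cells: B3, E4, A4.
Extending up a 4th: D5 → G5.

G5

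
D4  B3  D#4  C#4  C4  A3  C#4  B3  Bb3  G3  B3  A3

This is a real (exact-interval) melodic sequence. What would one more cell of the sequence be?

Unit = 4 notes; the statements start on D4, C4, Bb3, moving down a 2nd each time.
So cell 4 is Ab3 F3 A3 G3.

Ab3 F3 A3 G3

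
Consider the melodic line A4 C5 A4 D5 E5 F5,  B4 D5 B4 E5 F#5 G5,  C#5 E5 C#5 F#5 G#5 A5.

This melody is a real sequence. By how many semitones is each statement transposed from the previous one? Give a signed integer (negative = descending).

Taking 6-note groups, the heads are A4, B4, C#5: the pattern moves up a 2nd.
A4 to B4 spans +2 semitones.

2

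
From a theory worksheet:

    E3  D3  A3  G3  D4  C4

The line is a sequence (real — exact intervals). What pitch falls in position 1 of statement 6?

Grouping in 2s, the 1st note of each cell is E3, A3, D4.
Each moves up a 4th. Continuing: G4 → C5 → F5.

F5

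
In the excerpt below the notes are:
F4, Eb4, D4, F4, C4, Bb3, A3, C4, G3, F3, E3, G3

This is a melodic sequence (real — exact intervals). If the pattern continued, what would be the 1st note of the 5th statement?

A2

The unit is 4 notes. Position-1 pitches of the 3 shown cells: F4, C4, G3.
Each moves down a 4th. Continuing: D3 → A2.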